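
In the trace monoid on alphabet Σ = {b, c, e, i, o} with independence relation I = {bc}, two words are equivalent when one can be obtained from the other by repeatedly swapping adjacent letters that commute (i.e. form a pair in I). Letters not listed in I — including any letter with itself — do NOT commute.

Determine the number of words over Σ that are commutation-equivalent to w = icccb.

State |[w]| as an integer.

4

#0=i has no predecessor
#1=c depends on [0:i]
#2=c depends on [1:c]
#3=c depends on [2:c]
#4=b depends on [0:i]
sources: [0:i]
N(rest) = Σ N(rest − s) over sources s of rest; N(one piece) = 1:
  size 1 → [3]=1  [4]=1
  size 2 → [2,3]=1  [3,4]=2
  size 3 → [1,2,3]=1  [2,3,4]=3
  first=0(i) contributes 4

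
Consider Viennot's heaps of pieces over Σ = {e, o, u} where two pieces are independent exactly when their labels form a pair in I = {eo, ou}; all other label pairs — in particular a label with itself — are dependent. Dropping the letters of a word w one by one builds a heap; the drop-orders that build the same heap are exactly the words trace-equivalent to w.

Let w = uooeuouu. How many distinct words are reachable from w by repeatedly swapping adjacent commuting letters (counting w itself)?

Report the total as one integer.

56

#0=u has no predecessor
#1=o has no predecessor
#2=o depends on [1:o]
#3=e depends on [0:u]
#4=u depends on [3:e]
#5=o depends on [2:o]
#6=u depends on [4:u]
#7=u depends on [6:u]
sources: [0:u, 1:o]
N(rest) = Σ N(rest − s) over sources s of rest; N(one piece) = 1:
  size 1 → [5]=1  [7]=1
  size 2 → [2,5]=1  [5,7]=2  [6,7]=1
  size 3 → [1,2,5]=1  [2,5,7]=3  [4,6,7]=1  [5,6,7]=3
  size 4 → [1,2,5,7]=4  [2,5,6,7]=6  [3,4,6,7]=1  [4,5,6,7]=4
  size 5 → [0,3,4,6,7]=1  [1,2,5,6,7]=10  [2,4,5,6,7]=10  [3,4,5,6,7]=5
  size 6 → [0,3,4,5,6,7]=6  [1,2,4,5,6,7]=20  [2,3,4,5,6,7]=15
  first=0(u) contributes 35
  first=1(o) contributes 21
|[w]| = 56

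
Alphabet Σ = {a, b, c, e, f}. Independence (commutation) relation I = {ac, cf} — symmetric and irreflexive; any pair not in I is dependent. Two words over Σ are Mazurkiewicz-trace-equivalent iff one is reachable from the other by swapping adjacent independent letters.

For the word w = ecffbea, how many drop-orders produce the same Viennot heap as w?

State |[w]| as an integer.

#0=e has no predecessor
#1=c depends on [0:e]
#2=f depends on [0:e]
#3=f depends on [2:f]
#4=b depends on [1:c, 3:f]
#5=e depends on [4:b]
#6=a depends on [5:e]
sources: [0:e]
N(rest) = Σ N(rest − s) over sources s of rest; N(one piece) = 1:
  size 1 → [6]=1
  size 2 → [5,6]=1
  size 3 → [4,5,6]=1
  size 4 → [1,4,5,6]=1  [3,4,5,6]=1
  size 5 → [1,3,4,5,6]=2  [2,3,4,5,6]=1
  first=0(e) contributes 3

3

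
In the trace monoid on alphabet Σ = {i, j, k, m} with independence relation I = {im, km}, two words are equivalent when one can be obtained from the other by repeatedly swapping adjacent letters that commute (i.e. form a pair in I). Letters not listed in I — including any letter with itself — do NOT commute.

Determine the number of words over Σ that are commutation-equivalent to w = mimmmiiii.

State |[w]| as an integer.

drop 0:m onto floor
drop 1:i onto floor
drop 2:m onto {0:m}
drop 3:m onto {2:m}
drop 4:m onto {3:m}
drop 5:i onto {1:i}
drop 6:i onto {5:i}
drop 7:i onto {6:i}
drop 8:i onto {7:i}
ground layer = {0:m, 1:i}
drop-orders for the pieces not yet dropped (sum over which currently-grounded one goes next):
  1 to go: {4} 1  {8} 1
  2 to go: {3,4} 1  {4,8} 2  {7,8} 1
  3 to go: {2,3,4} 1  {3,4,8} 3  {4,7,8} 3  {6,7,8} 1
  4 to go: {0,2,3,4} 1  {2,3,4,8} 4  {3,4,7,8} 6  {4,6,7,8} 4  {5,6,7,8} 1
  5 to go: {0,2,3,4,8} 5  {1,5,6,7,8} 1  {2,3,4,7,8} 10  {3,4,6,7,8} 10  {4,5,6,7,8} 5
  6 to go: {0,2,3,4,7,8} 15  {1,4,5,6,7,8} 6  {2,3,4,6,7,8} 20  {3,4,5,6,7,8} 15
  7 to go: {0,2,3,4,6,7,8} 35  {1,3,4,5,6,7,8} 21  {2,3,4,5,6,7,8} 35
  if 0:m drops first: 56 orders
  if 1:i drops first: 70 orders
heap linearizations: 126

126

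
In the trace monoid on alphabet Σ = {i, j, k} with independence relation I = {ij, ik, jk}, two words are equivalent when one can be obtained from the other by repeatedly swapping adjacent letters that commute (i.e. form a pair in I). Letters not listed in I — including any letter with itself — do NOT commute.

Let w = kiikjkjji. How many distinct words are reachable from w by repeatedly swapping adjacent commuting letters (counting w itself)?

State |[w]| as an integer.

drop 0:k onto floor
drop 1:i onto floor
drop 2:i onto {1:i}
drop 3:k onto {0:k}
drop 4:j onto floor
drop 5:k onto {3:k}
drop 6:j onto {4:j}
drop 7:j onto {6:j}
drop 8:i onto {2:i}
ground layer = {0:k, 1:i, 4:j}
drop-orders for the pieces not yet dropped (sum over which currently-grounded one goes next):
  1 to go: {5} 1  {7} 1  {8} 1
  2 to go: {2,8} 1  {3,5} 1  {5,7} 2  {5,8} 2  {6,7} 1  {7,8} 2
  3 to go: {0,3,5} 1  {1,2,8} 1  {2,5,8} 3  {2,7,8} 3  {3,5,7} 3  {3,5,8} 3  {4,6,7} 1  {5,6,7} 3  {5,7,8} 6  {6,7,8} 3
  4 to go: {0,3,5,7} 4  {0,3,5,8} 4  {1,2,5,8} 4  {1,2,7,8} 4  {2,3,5,8} 6  {2,5,7,8} 12  {2,6,7,8} 6  {3,5,6,7} 6  {3,5,7,8} 12  {4,5,6,7} 4  {4,6,7,8} 4  {5,6,7,8} 12
  5 to go: {0,2,3,5,8} 10  {0,3,5,6,7} 10  {0,3,5,7,8} 20  {1,2,3,5,8} 10  {1,2,5,7,8} 20  {1,2,6,7,8} 10  {2,3,5,7,8} 30  {2,4,6,7,8} 10  {2,5,6,7,8} 30  {3,4,5,6,7} 10  {3,5,6,7,8} 30  {4,5,6,7,8} 20
  6 to go: {0,1,2,3,5,8} 20  {0,2,3,5,7,8} 60  {0,3,4,5,6,7} 20  {0,3,5,6,7,8} 60  {1,2,3,5,7,8} 60  {1,2,4,6,7,8} 20  {1,2,5,6,7,8} 60  {2,3,5,6,7,8} 90  {2,4,5,6,7,8} 60  {3,4,5,6,7,8} 60
  7 to go: {0,1,2,3,5,7,8} 140  {0,2,3,5,6,7,8} 210  {0,3,4,5,6,7,8} 140  {1,2,3,5,6,7,8} 210  {1,2,4,5,6,7,8} 140  {2,3,4,5,6,7,8} 210
  if 0:k drops first: 560 orders
  if 1:i drops first: 560 orders
  if 4:j drops first: 560 orders
heap linearizations: 1680

1680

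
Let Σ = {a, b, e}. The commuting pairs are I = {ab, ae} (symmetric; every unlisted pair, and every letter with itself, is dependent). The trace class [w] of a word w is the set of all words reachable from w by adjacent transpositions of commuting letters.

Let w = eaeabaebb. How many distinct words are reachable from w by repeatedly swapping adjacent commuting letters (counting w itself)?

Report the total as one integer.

#0=e has no predecessor
#1=a has no predecessor
#2=e depends on [0:e]
#3=a depends on [1:a]
#4=b depends on [2:e]
#5=a depends on [3:a]
#6=e depends on [4:b]
#7=b depends on [6:e]
#8=b depends on [7:b]
sources: [0:e, 1:a]
N(rest) = Σ N(rest − s) over sources s of rest; N(one piece) = 1:
  size 1 → [5]=1  [8]=1
  size 2 → [3,5]=1  [5,8]=2  [7,8]=1
  size 3 → [1,3,5]=1  [3,5,8]=3  [5,7,8]=3  [6,7,8]=1
  size 4 → [1,3,5,8]=4  [3,5,7,8]=6  [4,6,7,8]=1  [5,6,7,8]=4
  size 5 → [1,3,5,7,8]=10  [2,4,6,7,8]=1  [3,5,6,7,8]=10  [4,5,6,7,8]=5
  size 6 → [0,2,4,6,7,8]=1  [1,3,5,6,7,8]=20  [2,4,5,6,7,8]=6  [3,4,5,6,7,8]=15
  size 7 → [0,2,4,5,6,7,8]=7  [1,3,4,5,6,7,8]=35  [2,3,4,5,6,7,8]=21
  first=0(e) contributes 56
  first=1(a) contributes 28
|[w]| = 84

84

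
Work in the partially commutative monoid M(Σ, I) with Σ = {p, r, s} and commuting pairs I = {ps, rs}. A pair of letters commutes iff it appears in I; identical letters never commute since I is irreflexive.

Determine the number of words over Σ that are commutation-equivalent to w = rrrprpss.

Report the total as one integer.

28

#0=r has no predecessor
#1=r depends on [0:r]
#2=r depends on [1:r]
#3=p depends on [2:r]
#4=r depends on [3:p]
#5=p depends on [4:r]
#6=s has no predecessor
#7=s depends on [6:s]
sources: [0:r, 6:s]
N(rest) = Σ N(rest − s) over sources s of rest; N(one piece) = 1:
  size 1 → [5]=1  [7]=1
  size 2 → [4,5]=1  [5,7]=2  [6,7]=1
  size 3 → [3,4,5]=1  [4,5,7]=3  [5,6,7]=3
  size 4 → [2,3,4,5]=1  [3,4,5,7]=4  [4,5,6,7]=6
  size 5 → [1,2,3,4,5]=1  [2,3,4,5,7]=5  [3,4,5,6,7]=10
  size 6 → [0,1,2,3,4,5]=1  [1,2,3,4,5,7]=6  [2,3,4,5,6,7]=15
  first=0(r) contributes 21
  first=6(s) contributes 7
|[w]| = 28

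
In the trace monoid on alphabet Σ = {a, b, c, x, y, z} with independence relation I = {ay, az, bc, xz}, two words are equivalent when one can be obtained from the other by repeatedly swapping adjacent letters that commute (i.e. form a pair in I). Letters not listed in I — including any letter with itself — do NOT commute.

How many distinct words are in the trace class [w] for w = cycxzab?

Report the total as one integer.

3

0(c) covers ∅
1(y) covers 0:c
2(c) covers 1:y
3(x) covers 2:c
4(z) covers 2:c
5(a) covers 3:x
6(b) covers 4:z, 5:a
floor of heap: 0:c
completions by unplaced set U, small U first (add the entries for U minus each lowest piece of U):
  |U|=1: {6}:1
  |U|=2: {4,6}:1  {5,6}:1
  |U|=3: {3,5,6}:1  {4,5,6}:2
  |U|=4: {3,4,5,6}:3
  |U|=5: {2,3,4,5,6}:3
  start at 0(c): 3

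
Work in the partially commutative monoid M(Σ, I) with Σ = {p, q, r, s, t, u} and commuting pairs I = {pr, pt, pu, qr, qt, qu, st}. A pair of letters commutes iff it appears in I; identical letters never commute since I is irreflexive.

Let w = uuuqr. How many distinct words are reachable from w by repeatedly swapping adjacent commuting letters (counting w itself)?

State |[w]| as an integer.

piece 0:u — minimal
piece 1:u rests on {0:u}
piece 2:u rests on {1:u}
piece 3:q — minimal
piece 4:r rests on {2:u}
minimal pieces: {0:u, 3:q}
ways to finish when only these pieces remain (= sum over removing one remaining piece with nothing left below it):
  1 left: {3}→1  {4}→1
  2 left: {2,4}→1  {3,4}→2
  3 left: {1,2,4}→1  {2,3,4}→3
  placing 0:u first → 4 extensions
  placing 3:q first → 1 extensions
total linear extensions = 5

5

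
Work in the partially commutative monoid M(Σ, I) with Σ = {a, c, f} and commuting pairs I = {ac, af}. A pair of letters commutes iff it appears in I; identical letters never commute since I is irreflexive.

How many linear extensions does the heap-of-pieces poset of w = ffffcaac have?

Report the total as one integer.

0(f) covers ∅
1(f) covers 0:f
2(f) covers 1:f
3(f) covers 2:f
4(c) covers 3:f
5(a) covers ∅
6(a) covers 5:a
7(c) covers 4:c
floor of heap: 0:f, 5:a
completions by unplaced set U, small U first (add the entries for U minus each lowest piece of U):
  |U|=1: {6}:1  {7}:1
  |U|=2: {4,7}:1  {5,6}:1  {6,7}:2
  |U|=3: {3,4,7}:1  {4,6,7}:3  {5,6,7}:3
  |U|=4: {2,3,4,7}:1  {3,4,6,7}:4  {4,5,6,7}:6
  |U|=5: {1,2,3,4,7}:1  {2,3,4,6,7}:5  {3,4,5,6,7}:10
  |U|=6: {0,1,2,3,4,7}:1  {1,2,3,4,6,7}:6  {2,3,4,5,6,7}:15
  start at 0(f): 21
  start at 5(a): 7
sum over floor = 28

28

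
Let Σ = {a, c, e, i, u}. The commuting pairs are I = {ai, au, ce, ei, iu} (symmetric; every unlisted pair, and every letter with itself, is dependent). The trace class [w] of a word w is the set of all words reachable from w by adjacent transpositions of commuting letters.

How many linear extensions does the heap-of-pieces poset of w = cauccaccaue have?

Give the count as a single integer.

4

drop 0:c onto floor
drop 1:a onto {0:c}
drop 2:u onto {0:c}
drop 3:c onto {1:a, 2:u}
drop 4:c onto {3:c}
drop 5:a onto {4:c}
drop 6:c onto {5:a}
drop 7:c onto {6:c}
drop 8:a onto {7:c}
drop 9:u onto {7:c}
drop 10:e onto {8:a, 9:u}
ground layer = {0:c}
drop-orders for the pieces not yet dropped (sum over which currently-grounded one goes next):
  1 to go: {10} 1
  2 to go: {8,10} 1  {9,10} 1
  3 to go: {8,9,10} 2
  4 to go: {7,8,9,10} 2
  5 to go: {6,7,8,9,10} 2
  6 to go: {5,6,7,8,9,10} 2
  7 to go: {4,5,6,7,8,9,10} 2
  8 to go: {3,4,5,6,7,8,9,10} 2
  9 to go: {1,3,4,5,6,7,8,9,10} 2  {2,3,4,5,6,7,8,9,10} 2
  if 0:c drops first: 4 orders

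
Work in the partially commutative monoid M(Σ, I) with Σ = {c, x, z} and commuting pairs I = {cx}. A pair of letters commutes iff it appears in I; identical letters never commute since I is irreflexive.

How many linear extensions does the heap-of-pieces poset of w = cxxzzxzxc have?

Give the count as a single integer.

6

drop 0:c onto floor
drop 1:x onto floor
drop 2:x onto {1:x}
drop 3:z onto {0:c, 2:x}
drop 4:z onto {3:z}
drop 5:x onto {4:z}
drop 6:z onto {5:x}
drop 7:x onto {6:z}
drop 8:c onto {6:z}
ground layer = {0:c, 1:x}
drop-orders for the pieces not yet dropped (sum over which currently-grounded one goes next):
  1 to go: {7} 1  {8} 1
  2 to go: {7,8} 2
  3 to go: {6,7,8} 2
  4 to go: {5,6,7,8} 2
  5 to go: {4,5,6,7,8} 2
  6 to go: {3,4,5,6,7,8} 2
  7 to go: {0,3,4,5,6,7,8} 2  {2,3,4,5,6,7,8} 2
  if 0:c drops first: 2 orders
  if 1:x drops first: 4 orders
heap linearizations: 6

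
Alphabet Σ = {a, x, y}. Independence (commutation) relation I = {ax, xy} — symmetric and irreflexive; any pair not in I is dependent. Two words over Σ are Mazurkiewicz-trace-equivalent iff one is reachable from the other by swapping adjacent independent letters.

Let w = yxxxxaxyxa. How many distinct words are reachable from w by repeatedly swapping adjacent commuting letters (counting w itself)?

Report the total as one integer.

210

drop 0:y onto floor
drop 1:x onto floor
drop 2:x onto {1:x}
drop 3:x onto {2:x}
drop 4:x onto {3:x}
drop 5:a onto {0:y}
drop 6:x onto {4:x}
drop 7:y onto {5:a}
drop 8:x onto {6:x}
drop 9:a onto {7:y}
ground layer = {0:y, 1:x}
drop-orders for the pieces not yet dropped (sum over which currently-grounded one goes next):
  1 to go: {8} 1  {9} 1
  2 to go: {6,8} 1  {7,9} 1  {8,9} 2
  3 to go: {4,6,8} 1  {5,7,9} 1  {6,8,9} 3  {7,8,9} 3
  4 to go: {0,5,7,9} 1  {3,4,6,8} 1  {4,6,8,9} 4  {5,7,8,9} 4  {6,7,8,9} 6
  5 to go: {0,5,7,8,9} 5  {2,3,4,6,8} 1  {3,4,6,8,9} 5  {4,6,7,8,9} 10  {5,6,7,8,9} 10
  6 to go: {0,5,6,7,8,9} 15  {1,2,3,4,6,8} 1  {2,3,4,6,8,9} 6  {3,4,6,7,8,9} 15  {4,5,6,7,8,9} 20
  7 to go: {0,4,5,6,7,8,9} 35  {1,2,3,4,6,8,9} 7  {2,3,4,6,7,8,9} 21  {3,4,5,6,7,8,9} 35
  8 to go: {0,3,4,5,6,7,8,9} 70  {1,2,3,4,6,7,8,9} 28  {2,3,4,5,6,7,8,9} 56
  if 0:y drops first: 84 orders
  if 1:x drops first: 126 orders
heap linearizations: 210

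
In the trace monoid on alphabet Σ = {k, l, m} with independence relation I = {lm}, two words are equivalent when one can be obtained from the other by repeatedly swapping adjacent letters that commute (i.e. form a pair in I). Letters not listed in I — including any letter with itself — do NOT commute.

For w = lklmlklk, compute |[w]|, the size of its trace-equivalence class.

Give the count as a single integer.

3

piece 0:l — minimal
piece 1:k rests on {0:l}
piece 2:l rests on {1:k}
piece 3:m rests on {1:k}
piece 4:l rests on {2:l}
piece 5:k rests on {3:m, 4:l}
piece 6:l rests on {5:k}
piece 7:k rests on {6:l}
minimal pieces: {0:l}
ways to finish when only these pieces remain (= sum over removing one remaining piece with nothing left below it):
  1 left: {7}→1
  2 left: {6,7}→1
  3 left: {5,6,7}→1
  4 left: {3,5,6,7}→1  {4,5,6,7}→1
  5 left: {2,4,5,6,7}→1  {3,4,5,6,7}→2
  6 left: {2,3,4,5,6,7}→3
  placing 0:l first → 3 extensions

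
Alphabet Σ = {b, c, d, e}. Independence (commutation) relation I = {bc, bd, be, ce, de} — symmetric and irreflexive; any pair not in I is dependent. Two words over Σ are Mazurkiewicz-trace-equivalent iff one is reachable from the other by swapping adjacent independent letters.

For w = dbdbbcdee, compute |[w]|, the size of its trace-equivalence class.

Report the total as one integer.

1260

0(d) covers ∅
1(b) covers ∅
2(d) covers 0:d
3(b) covers 1:b
4(b) covers 3:b
5(c) covers 2:d
6(d) covers 5:c
7(e) covers ∅
8(e) covers 7:e
floor of heap: 0:d, 1:b, 7:e
completions by unplaced set U, small U first (add the entries for U minus each lowest piece of U):
  |U|=1: {4}:1  {6}:1  {8}:1
  |U|=2: {3,4}:1  {4,6}:2  {4,8}:2  {5,6}:1  {6,8}:2  {7,8}:1
  |U|=3: {1,3,4}:1  {2,5,6}:1  {3,4,6}:3  {3,4,8}:3  {4,5,6}:3  {4,6,8}:6  {4,7,8}:3  {5,6,8}:3  {6,7,8}:3
  |U|=4: {0,2,5,6}:1  {1,3,4,6}:4  {1,3,4,8}:4  {2,4,5,6}:4  {2,5,6,8}:4  {3,4,5,6}:6  {3,4,6,8}:12  {3,4,7,8}:6  {4,5,6,8}:12  {4,6,7,8}:12  {5,6,7,8}:6
  |U|=5: {0,2,4,5,6}:5  {0,2,5,6,8}:5  {1,3,4,5,6}:10  {1,3,4,6,8}:20  {1,3,4,7,8}:10  {2,3,4,5,6}:10  {2,4,5,6,8}:20  {2,5,6,7,8}:10  {3,4,5,6,8}:30  {3,4,6,7,8}:30  {4,5,6,7,8}:30
  |U|=6: {0,2,3,4,5,6}:15  {0,2,4,5,6,8}:30  {0,2,5,6,7,8}:15  {1,2,3,4,5,6}:20  {1,3,4,5,6,8}:60  {1,3,4,6,7,8}:60  {2,3,4,5,6,8}:60  {2,4,5,6,7,8}:60  {3,4,5,6,7,8}:90
  |U|=7: {0,1,2,3,4,5,6}:35  {0,2,3,4,5,6,8}:105  {0,2,4,5,6,7,8}:105  {1,2,3,4,5,6,8}:140  {1,3,4,5,6,7,8}:210  {2,3,4,5,6,7,8}:210
  start at 0(d): 560
  start at 1(b): 420
  start at 7(e): 280
sum over floor = 1260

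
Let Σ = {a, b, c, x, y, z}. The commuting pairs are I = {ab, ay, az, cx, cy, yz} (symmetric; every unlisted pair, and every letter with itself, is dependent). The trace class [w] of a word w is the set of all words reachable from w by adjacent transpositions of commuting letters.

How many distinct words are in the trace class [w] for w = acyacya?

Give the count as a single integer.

21

0(a) covers ∅
1(c) covers 0:a
2(y) covers ∅
3(a) covers 1:c
4(c) covers 3:a
5(y) covers 2:y
6(a) covers 4:c
floor of heap: 0:a, 2:y
completions by unplaced set U, small U first (add the entries for U minus each lowest piece of U):
  |U|=1: {5}:1  {6}:1
  |U|=2: {2,5}:1  {4,6}:1  {5,6}:2
  |U|=3: {2,5,6}:3  {3,4,6}:1  {4,5,6}:3
  |U|=4: {1,3,4,6}:1  {2,4,5,6}:6  {3,4,5,6}:4
  |U|=5: {0,1,3,4,6}:1  {1,3,4,5,6}:5  {2,3,4,5,6}:10
  start at 0(a): 15
  start at 2(y): 6
sum over floor = 21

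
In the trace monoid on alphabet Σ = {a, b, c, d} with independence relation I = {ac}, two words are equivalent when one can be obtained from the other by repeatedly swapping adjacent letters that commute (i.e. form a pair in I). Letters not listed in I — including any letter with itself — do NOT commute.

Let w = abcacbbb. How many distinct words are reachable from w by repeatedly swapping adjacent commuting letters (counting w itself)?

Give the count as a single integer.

#0=a has no predecessor
#1=b depends on [0:a]
#2=c depends on [1:b]
#3=a depends on [1:b]
#4=c depends on [2:c]
#5=b depends on [3:a, 4:c]
#6=b depends on [5:b]
#7=b depends on [6:b]
sources: [0:a]
N(rest) = Σ N(rest − s) over sources s of rest; N(one piece) = 1:
  size 1 → [7]=1
  size 2 → [6,7]=1
  size 3 → [5,6,7]=1
  size 4 → [3,5,6,7]=1  [4,5,6,7]=1
  size 5 → [2,4,5,6,7]=1  [3,4,5,6,7]=2
  size 6 → [2,3,4,5,6,7]=3
  first=0(a) contributes 3

3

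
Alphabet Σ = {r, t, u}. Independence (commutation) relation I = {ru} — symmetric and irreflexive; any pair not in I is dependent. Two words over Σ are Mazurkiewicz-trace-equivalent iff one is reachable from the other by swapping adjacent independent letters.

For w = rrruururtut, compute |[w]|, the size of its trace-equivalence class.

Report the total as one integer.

56

#0=r has no predecessor
#1=r depends on [0:r]
#2=r depends on [1:r]
#3=u has no predecessor
#4=u depends on [3:u]
#5=r depends on [2:r]
#6=u depends on [4:u]
#7=r depends on [5:r]
#8=t depends on [6:u, 7:r]
#9=u depends on [8:t]
#10=t depends on [9:u]
sources: [0:r, 3:u]
N(rest) = Σ N(rest − s) over sources s of rest; N(one piece) = 1:
  size 1 → [10]=1
  size 2 → [9,10]=1
  size 3 → [8,9,10]=1
  size 4 → [6,8,9,10]=1  [7,8,9,10]=1
  size 5 → [4,6,8,9,10]=1  [5,7,8,9,10]=1  [6,7,8,9,10]=2
  size 6 → [2,5,7,8,9,10]=1  [3,4,6,8,9,10]=1  [4,6,7,8,9,10]=3  [5,6,7,8,9,10]=3
  size 7 → [1,2,5,7,8,9,10]=1  [2,5,6,7,8,9,10]=4  [3,4,6,7,8,9,10]=4  [4,5,6,7,8,9,10]=6
  size 8 → [0,1,2,5,7,8,9,10]=1  [1,2,5,6,7,8,9,10]=5  [2,4,5,6,7,8,9,10]=10  [3,4,5,6,7,8,9,10]=10
  size 9 → [0,1,2,5,6,7,8,9,10]=6  [1,2,4,5,6,7,8,9,10]=15  [2,3,4,5,6,7,8,9,10]=20
  first=0(r) contributes 35
  first=3(u) contributes 21
|[w]| = 56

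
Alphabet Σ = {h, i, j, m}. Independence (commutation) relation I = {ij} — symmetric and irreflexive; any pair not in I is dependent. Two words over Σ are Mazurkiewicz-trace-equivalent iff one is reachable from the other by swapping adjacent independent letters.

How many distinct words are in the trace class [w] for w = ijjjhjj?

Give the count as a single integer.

4

0(i) covers ∅
1(j) covers ∅
2(j) covers 1:j
3(j) covers 2:j
4(h) covers 0:i, 3:j
5(j) covers 4:h
6(j) covers 5:j
floor of heap: 0:i, 1:j
completions by unplaced set U, small U first (add the entries for U minus each lowest piece of U):
  |U|=1: {6}:1
  |U|=2: {5,6}:1
  |U|=3: {4,5,6}:1
  |U|=4: {0,4,5,6}:1  {3,4,5,6}:1
  |U|=5: {0,3,4,5,6}:2  {2,3,4,5,6}:1
  start at 0(i): 1
  start at 1(j): 3
sum over floor = 4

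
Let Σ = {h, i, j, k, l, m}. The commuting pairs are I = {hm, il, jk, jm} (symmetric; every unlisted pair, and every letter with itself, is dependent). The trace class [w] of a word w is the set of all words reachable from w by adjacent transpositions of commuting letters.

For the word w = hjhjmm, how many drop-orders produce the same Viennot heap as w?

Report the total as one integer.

15

piece 0:h — minimal
piece 1:j rests on {0:h}
piece 2:h rests on {1:j}
piece 3:j rests on {2:h}
piece 4:m — minimal
piece 5:m rests on {4:m}
minimal pieces: {0:h, 4:m}
ways to finish when only these pieces remain (= sum over removing one remaining piece with nothing left below it):
  1 left: {3}→1  {5}→1
  2 left: {2,3}→1  {3,5}→2  {4,5}→1
  3 left: {1,2,3}→1  {2,3,5}→3  {3,4,5}→3
  4 left: {0,1,2,3}→1  {1,2,3,5}→4  {2,3,4,5}→6
  placing 0:h first → 10 extensions
  placing 4:m first → 5 extensions
total linear extensions = 15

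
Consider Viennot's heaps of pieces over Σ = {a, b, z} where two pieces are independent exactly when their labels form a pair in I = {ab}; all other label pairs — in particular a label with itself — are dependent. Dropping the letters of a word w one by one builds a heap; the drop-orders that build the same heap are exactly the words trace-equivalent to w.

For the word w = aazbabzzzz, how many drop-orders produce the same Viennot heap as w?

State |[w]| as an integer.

3

#0=a has no predecessor
#1=a depends on [0:a]
#2=z depends on [1:a]
#3=b depends on [2:z]
#4=a depends on [2:z]
#5=b depends on [3:b]
#6=z depends on [4:a, 5:b]
#7=z depends on [6:z]
#8=z depends on [7:z]
#9=z depends on [8:z]
sources: [0:a]
N(rest) = Σ N(rest − s) over sources s of rest; N(one piece) = 1:
  size 1 → [9]=1
  size 2 → [8,9]=1
  size 3 → [7,8,9]=1
  size 4 → [6,7,8,9]=1
  size 5 → [4,6,7,8,9]=1  [5,6,7,8,9]=1
  size 6 → [3,5,6,7,8,9]=1  [4,5,6,7,8,9]=2
  size 7 → [3,4,5,6,7,8,9]=3
  size 8 → [2,3,4,5,6,7,8,9]=3
  first=0(a) contributes 3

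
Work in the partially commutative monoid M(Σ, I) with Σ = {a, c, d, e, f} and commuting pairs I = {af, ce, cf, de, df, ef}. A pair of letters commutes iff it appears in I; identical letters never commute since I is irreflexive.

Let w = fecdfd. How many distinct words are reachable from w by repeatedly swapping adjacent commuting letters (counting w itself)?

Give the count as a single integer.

piece 0:f — minimal
piece 1:e — minimal
piece 2:c — minimal
piece 3:d rests on {2:c}
piece 4:f rests on {0:f}
piece 5:d rests on {3:d}
minimal pieces: {0:f, 1:e, 2:c}
ways to finish when only these pieces remain (= sum over removing one remaining piece with nothing left below it):
  1 left: {1}→1  {4}→1  {5}→1
  2 left: {0,4}→1  {1,4}→2  {1,5}→2  {3,5}→1  {4,5}→2
  3 left: {0,1,4}→3  {0,4,5}→3  {1,3,5}→3  {1,4,5}→6  {2,3,5}→1  {3,4,5}→3
  4 left: {0,1,4,5}→12  {0,3,4,5}→6  {1,2,3,5}→4  {1,3,4,5}→12  {2,3,4,5}→4
  placing 0:f first → 20 extensions
  placing 1:e first → 10 extensions
  placing 2:c first → 30 extensions
total linear extensions = 60

60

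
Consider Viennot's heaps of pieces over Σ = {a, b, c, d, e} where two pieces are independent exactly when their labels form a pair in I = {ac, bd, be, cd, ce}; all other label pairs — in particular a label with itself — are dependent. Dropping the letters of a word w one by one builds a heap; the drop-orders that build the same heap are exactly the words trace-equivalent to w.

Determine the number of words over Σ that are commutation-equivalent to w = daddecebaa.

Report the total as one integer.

25

#0=d has no predecessor
#1=a depends on [0:d]
#2=d depends on [1:a]
#3=d depends on [2:d]
#4=e depends on [3:d]
#5=c has no predecessor
#6=e depends on [4:e]
#7=b depends on [1:a, 5:c]
#8=a depends on [6:e, 7:b]
#9=a depends on [8:a]
sources: [0:d, 5:c]
N(rest) = Σ N(rest − s) over sources s of rest; N(one piece) = 1:
  size 1 → [9]=1
  size 2 → [8,9]=1
  size 3 → [6,8,9]=1  [7,8,9]=1
  size 4 → [4,6,8,9]=1  [5,7,8,9]=1  [6,7,8,9]=2
  size 5 → [3,4,6,8,9]=1  [4,6,7,8,9]=3  [5,6,7,8,9]=3
  size 6 → [2,3,4,6,8,9]=1  [3,4,6,7,8,9]=4  [4,5,6,7,8,9]=6
  size 7 → [2,3,4,6,7,8,9]=5  [3,4,5,6,7,8,9]=10
  size 8 → [1,2,3,4,6,7,8,9]=5  [2,3,4,5,6,7,8,9]=15
  first=0(d) contributes 20
  first=5(c) contributes 5
|[w]| = 25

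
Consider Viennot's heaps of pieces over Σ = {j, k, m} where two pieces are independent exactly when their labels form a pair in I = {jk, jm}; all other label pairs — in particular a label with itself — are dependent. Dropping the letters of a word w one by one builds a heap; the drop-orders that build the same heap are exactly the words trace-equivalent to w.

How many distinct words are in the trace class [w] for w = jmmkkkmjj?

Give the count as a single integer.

#0=j has no predecessor
#1=m has no predecessor
#2=m depends on [1:m]
#3=k depends on [2:m]
#4=k depends on [3:k]
#5=k depends on [4:k]
#6=m depends on [5:k]
#7=j depends on [0:j]
#8=j depends on [7:j]
sources: [0:j, 1:m]
N(rest) = Σ N(rest − s) over sources s of rest; N(one piece) = 1:
  size 1 → [6]=1  [8]=1
  size 2 → [5,6]=1  [6,8]=2  [7,8]=1
  size 3 → [0,7,8]=1  [4,5,6]=1  [5,6,8]=3  [6,7,8]=3
  size 4 → [0,6,7,8]=4  [3,4,5,6]=1  [4,5,6,8]=4  [5,6,7,8]=6
  size 5 → [0,5,6,7,8]=10  [2,3,4,5,6]=1  [3,4,5,6,8]=5  [4,5,6,7,8]=10
  size 6 → [0,4,5,6,7,8]=20  [1,2,3,4,5,6]=1  [2,3,4,5,6,8]=6  [3,4,5,6,7,8]=15
  size 7 → [0,3,4,5,6,7,8]=35  [1,2,3,4,5,6,8]=7  [2,3,4,5,6,7,8]=21
  first=0(j) contributes 28
  first=1(m) contributes 56
|[w]| = 84

84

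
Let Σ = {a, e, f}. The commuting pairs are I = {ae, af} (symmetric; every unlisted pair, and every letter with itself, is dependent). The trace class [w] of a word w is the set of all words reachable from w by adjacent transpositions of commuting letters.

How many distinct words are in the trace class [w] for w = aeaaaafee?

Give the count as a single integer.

0(a) covers ∅
1(e) covers ∅
2(a) covers 0:a
3(a) covers 2:a
4(a) covers 3:a
5(a) covers 4:a
6(f) covers 1:e
7(e) covers 6:f
8(e) covers 7:e
floor of heap: 0:a, 1:e
completions by unplaced set U, small U first (add the entries for U minus each lowest piece of U):
  |U|=1: {5}:1  {8}:1
  |U|=2: {4,5}:1  {5,8}:2  {7,8}:1
  |U|=3: {3,4,5}:1  {4,5,8}:3  {5,7,8}:3  {6,7,8}:1
  |U|=4: {1,6,7,8}:1  {2,3,4,5}:1  {3,4,5,8}:4  {4,5,7,8}:6  {5,6,7,8}:4
  |U|=5: {0,2,3,4,5}:1  {1,5,6,7,8}:5  {2,3,4,5,8}:5  {3,4,5,7,8}:10  {4,5,6,7,8}:10
  |U|=6: {0,2,3,4,5,8}:6  {1,4,5,6,7,8}:15  {2,3,4,5,7,8}:15  {3,4,5,6,7,8}:20
  |U|=7: {0,2,3,4,5,7,8}:21  {1,3,4,5,6,7,8}:35  {2,3,4,5,6,7,8}:35
  start at 0(a): 70
  start at 1(e): 56
sum over floor = 126

126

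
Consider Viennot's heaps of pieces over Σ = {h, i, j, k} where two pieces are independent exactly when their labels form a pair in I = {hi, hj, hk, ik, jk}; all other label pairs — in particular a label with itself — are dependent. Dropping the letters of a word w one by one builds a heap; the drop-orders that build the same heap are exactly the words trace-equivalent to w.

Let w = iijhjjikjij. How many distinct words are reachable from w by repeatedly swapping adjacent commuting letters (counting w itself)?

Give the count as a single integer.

#0=i has no predecessor
#1=i depends on [0:i]
#2=j depends on [1:i]
#3=h has no predecessor
#4=j depends on [2:j]
#5=j depends on [4:j]
#6=i depends on [5:j]
#7=k has no predecessor
#8=j depends on [6:i]
#9=i depends on [8:j]
#10=j depends on [9:i]
sources: [0:i, 3:h, 7:k]
N(rest) = Σ N(rest − s) over sources s of rest; N(one piece) = 1:
  size 1 → [3]=1  [7]=1  [10]=1
  size 2 → [3,7]=2  [3,10]=2  [7,10]=2  [9,10]=1
  size 3 → [3,7,10]=6  [3,9,10]=3  [7,9,10]=3  [8,9,10]=1
  size 4 → [3,7,9,10]=12  [3,8,9,10]=4  [6,8,9,10]=1  [7,8,9,10]=4
  size 5 → [3,6,8,9,10]=5  [3,7,8,9,10]=20  [5,6,8,9,10]=1  [6,7,8,9,10]=5
  size 6 → [3,5,6,8,9,10]=6  [3,6,7,8,9,10]=30  [4,5,6,8,9,10]=1  [5,6,7,8,9,10]=6
  size 7 → [2,4,5,6,8,9,10]=1  [3,4,5,6,8,9,10]=7  [3,5,6,7,8,9,10]=42  [4,5,6,7,8,9,10]=7
  size 8 → [1,2,4,5,6,8,9,10]=1  [2,3,4,5,6,8,9,10]=8  [2,4,5,6,7,8,9,10]=8  [3,4,5,6,7,8,9,10]=56
  size 9 → [0,1,2,4,5,6,8,9,10]=1  [1,2,3,4,5,6,8,9,10]=9  [1,2,4,5,6,7,8,9,10]=9  [2,3,4,5,6,7,8,9,10]=72
  first=0(i) contributes 90
  first=3(h) contributes 10
  first=7(k) contributes 10
|[w]| = 110

110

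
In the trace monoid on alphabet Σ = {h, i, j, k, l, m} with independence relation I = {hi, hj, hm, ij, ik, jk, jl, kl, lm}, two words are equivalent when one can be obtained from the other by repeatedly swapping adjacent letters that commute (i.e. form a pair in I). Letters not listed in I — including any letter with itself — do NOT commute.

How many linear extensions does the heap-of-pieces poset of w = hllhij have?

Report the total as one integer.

drop 0:h onto floor
drop 1:l onto {0:h}
drop 2:l onto {1:l}
drop 3:h onto {2:l}
drop 4:i onto {2:l}
drop 5:j onto floor
ground layer = {0:h, 5:j}
drop-orders for the pieces not yet dropped (sum over which currently-grounded one goes next):
  1 to go: {3} 1  {4} 1  {5} 1
  2 to go: {3,4} 2  {3,5} 2  {4,5} 2
  3 to go: {2,3,4} 2  {3,4,5} 6
  4 to go: {1,2,3,4} 2  {2,3,4,5} 8
  if 0:h drops first: 10 orders
  if 5:j drops first: 2 orders
heap linearizations: 12

12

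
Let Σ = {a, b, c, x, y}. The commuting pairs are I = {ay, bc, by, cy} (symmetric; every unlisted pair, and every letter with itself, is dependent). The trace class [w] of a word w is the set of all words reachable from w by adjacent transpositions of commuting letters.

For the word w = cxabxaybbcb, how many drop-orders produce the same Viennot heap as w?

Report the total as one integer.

0(c) covers ∅
1(x) covers 0:c
2(a) covers 1:x
3(b) covers 2:a
4(x) covers 3:b
5(a) covers 4:x
6(y) covers 4:x
7(b) covers 5:a
8(b) covers 7:b
9(c) covers 5:a
10(b) covers 8:b
floor of heap: 0:c
completions by unplaced set U, small U first (add the entries for U minus each lowest piece of U):
  |U|=1: {6}:1  {9}:1  {10}:1
  |U|=2: {6,9}:2  {6,10}:2  {8,10}:1  {9,10}:2
  |U|=3: {6,8,10}:3  {6,9,10}:6  {7,8,10}:1  {8,9,10}:3
  |U|=4: {6,7,8,10}:4  {6,8,9,10}:12  {7,8,9,10}:4
  |U|=5: {5,7,8,9,10}:4  {6,7,8,9,10}:20
  |U|=6: {5,6,7,8,9,10}:24
  |U|=7: {4,5,6,7,8,9,10}:24
  |U|=8: {3,4,5,6,7,8,9,10}:24
  |U|=9: {2,3,4,5,6,7,8,9,10}:24
  start at 0(c): 24

24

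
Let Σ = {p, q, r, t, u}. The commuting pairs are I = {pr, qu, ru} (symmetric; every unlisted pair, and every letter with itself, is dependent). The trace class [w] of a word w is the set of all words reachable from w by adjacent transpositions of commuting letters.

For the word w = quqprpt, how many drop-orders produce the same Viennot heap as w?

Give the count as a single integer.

0(q) covers ∅
1(u) covers ∅
2(q) covers 0:q
3(p) covers 1:u, 2:q
4(r) covers 2:q
5(p) covers 3:p
6(t) covers 4:r, 5:p
floor of heap: 0:q, 1:u
completions by unplaced set U, small U first (add the entries for U minus each lowest piece of U):
  |U|=1: {6}:1
  |U|=2: {4,6}:1  {5,6}:1
  |U|=3: {3,5,6}:1  {4,5,6}:2
  |U|=4: {1,3,5,6}:1  {3,4,5,6}:3
  |U|=5: {1,3,4,5,6}:4  {2,3,4,5,6}:3
  start at 0(q): 7
  start at 1(u): 3
sum over floor = 10

10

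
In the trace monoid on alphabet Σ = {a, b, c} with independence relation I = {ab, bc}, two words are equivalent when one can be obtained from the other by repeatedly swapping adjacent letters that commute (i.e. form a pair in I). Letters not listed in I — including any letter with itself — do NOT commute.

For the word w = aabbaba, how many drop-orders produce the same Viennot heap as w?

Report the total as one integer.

35

0(a) covers ∅
1(a) covers 0:a
2(b) covers ∅
3(b) covers 2:b
4(a) covers 1:a
5(b) covers 3:b
6(a) covers 4:a
floor of heap: 0:a, 2:b
completions by unplaced set U, small U first (add the entries for U minus each lowest piece of U):
  |U|=1: {5}:1  {6}:1
  |U|=2: {3,5}:1  {4,6}:1  {5,6}:2
  |U|=3: {1,4,6}:1  {2,3,5}:1  {3,5,6}:3  {4,5,6}:3
  |U|=4: {0,1,4,6}:1  {1,4,5,6}:4  {2,3,5,6}:4  {3,4,5,6}:6
  |U|=5: {0,1,4,5,6}:5  {1,3,4,5,6}:10  {2,3,4,5,6}:10
  start at 0(a): 20
  start at 2(b): 15
sum over floor = 35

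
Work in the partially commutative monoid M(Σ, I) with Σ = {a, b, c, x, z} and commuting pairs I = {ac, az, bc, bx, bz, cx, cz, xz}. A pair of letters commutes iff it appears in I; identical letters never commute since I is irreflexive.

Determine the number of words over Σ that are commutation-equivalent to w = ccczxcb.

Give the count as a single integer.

210

0(c) covers ∅
1(c) covers 0:c
2(c) covers 1:c
3(z) covers ∅
4(x) covers ∅
5(c) covers 2:c
6(b) covers ∅
floor of heap: 0:c, 3:z, 4:x, 6:b
completions by unplaced set U, small U first (add the entries for U minus each lowest piece of U):
  |U|=1: {3}:1  {4}:1  {5}:1  {6}:1
  |U|=2: {2,5}:1  {3,4}:2  {3,5}:2  {3,6}:2  {4,5}:2  {4,6}:2  {5,6}:2
  |U|=3: {1,2,5}:1  {2,3,5}:3  {2,4,5}:3  {2,5,6}:3  {3,4,5}:6  {3,4,6}:6  {3,5,6}:6  {4,5,6}:6
  |U|=4: {0,1,2,5}:1  {1,2,3,5}:4  {1,2,4,5}:4  {1,2,5,6}:4  {2,3,4,5}:12  {2,3,5,6}:12  {2,4,5,6}:12  {3,4,5,6}:24
  |U|=5: {0,1,2,3,5}:5  {0,1,2,4,5}:5  {0,1,2,5,6}:5  {1,2,3,4,5}:20  {1,2,3,5,6}:20  {1,2,4,5,6}:20  {2,3,4,5,6}:60
  start at 0(c): 120
  start at 3(z): 30
  start at 4(x): 30
  start at 6(b): 30
sum over floor = 210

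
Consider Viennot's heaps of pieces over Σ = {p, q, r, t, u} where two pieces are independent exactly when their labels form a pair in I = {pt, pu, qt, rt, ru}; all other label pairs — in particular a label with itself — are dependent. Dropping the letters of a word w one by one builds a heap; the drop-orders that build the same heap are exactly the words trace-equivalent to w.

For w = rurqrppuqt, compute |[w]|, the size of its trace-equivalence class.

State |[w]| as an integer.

42

#0=r has no predecessor
#1=u has no predecessor
#2=r depends on [0:r]
#3=q depends on [1:u, 2:r]
#4=r depends on [3:q]
#5=p depends on [4:r]
#6=p depends on [5:p]
#7=u depends on [3:q]
#8=q depends on [6:p, 7:u]
#9=t depends on [7:u]
sources: [0:r, 1:u]
N(rest) = Σ N(rest − s) over sources s of rest; N(one piece) = 1:
  size 1 → [8]=1  [9]=1
  size 2 → [6,8]=1  [8,9]=2
  size 3 → [5,6,8]=1  [6,8,9]=3  [7,8,9]=2
  size 4 → [4,5,6,8]=1  [5,6,8,9]=4  [6,7,8,9]=5
  size 5 → [4,5,6,8,9]=5  [5,6,7,8,9]=9
  size 6 → [4,5,6,7,8,9]=14
  size 7 → [3,4,5,6,7,8,9]=14
  size 8 → [1,3,4,5,6,7,8,9]=14  [2,3,4,5,6,7,8,9]=14
  first=0(r) contributes 28
  first=1(u) contributes 14
|[w]| = 42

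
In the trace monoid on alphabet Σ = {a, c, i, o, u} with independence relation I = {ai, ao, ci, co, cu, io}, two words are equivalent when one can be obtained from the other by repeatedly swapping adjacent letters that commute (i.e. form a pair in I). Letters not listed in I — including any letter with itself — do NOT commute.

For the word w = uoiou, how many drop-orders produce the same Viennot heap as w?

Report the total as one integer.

drop 0:u onto floor
drop 1:o onto {0:u}
drop 2:i onto {0:u}
drop 3:o onto {1:o}
drop 4:u onto {2:i, 3:o}
ground layer = {0:u}
drop-orders for the pieces not yet dropped (sum over which currently-grounded one goes next):
  1 to go: {4} 1
  2 to go: {2,4} 1  {3,4} 1
  3 to go: {1,3,4} 1  {2,3,4} 2
  if 0:u drops first: 3 orders

3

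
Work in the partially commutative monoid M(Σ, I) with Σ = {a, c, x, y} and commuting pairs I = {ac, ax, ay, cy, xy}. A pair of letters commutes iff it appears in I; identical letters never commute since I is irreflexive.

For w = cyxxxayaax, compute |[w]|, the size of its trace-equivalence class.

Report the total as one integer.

piece 0:c — minimal
piece 1:y — minimal
piece 2:x rests on {0:c}
piece 3:x rests on {2:x}
piece 4:x rests on {3:x}
piece 5:a — minimal
piece 6:y rests on {1:y}
piece 7:a rests on {5:a}
piece 8:a rests on {7:a}
piece 9:x rests on {4:x}
minimal pieces: {0:c, 1:y, 5:a}
ways to finish when only these pieces remain (= sum over removing one remaining piece with nothing left below it):
  1 left: {6}→1  {8}→1  {9}→1
  2 left: {1,6}→1  {4,9}→1  {6,8}→2  {6,9}→2  {7,8}→1  {8,9}→2
  3 left: {1,6,8}→3  {1,6,9}→3  {3,4,9}→1  {4,6,9}→3  {4,8,9}→3  {5,7,8}→1  {6,7,8}→3  {6,8,9}→6  {7,8,9}→3
  4 left: {1,4,6,9}→6  {1,6,7,8}→6  {1,6,8,9}→12  {2,3,4,9}→1  {3,4,6,9}→4  {3,4,8,9}→4  {4,6,8,9}→12  {4,7,8,9}→6  {5,6,7,8}→4  {5,7,8,9}→4  {6,7,8,9}→12
  5 left: {0,2,3,4,9}→1  {1,3,4,6,9}→10  {1,4,6,8,9}→30  {1,5,6,7,8}→10  {1,6,7,8,9}→30  {2,3,4,6,9}→5  {2,3,4,8,9}→5  {3,4,6,8,9}→20  {3,4,7,8,9}→10  {4,5,7,8,9}→10  {4,6,7,8,9}→30  {5,6,7,8,9}→20
  6 left: {0,2,3,4,6,9}→6  {0,2,3,4,8,9}→6  {1,2,3,4,6,9}→15  {1,3,4,6,8,9}→60  {1,4,6,7,8,9}→90  {1,5,6,7,8,9}→60  {2,3,4,6,8,9}→30  {2,3,4,7,8,9}→15  {3,4,5,7,8,9}→20  {3,4,6,7,8,9}→60  {4,5,6,7,8,9}→60
  7 left: {0,1,2,3,4,6,9}→21  {0,2,3,4,6,8,9}→42  {0,2,3,4,7,8,9}→21  {1,2,3,4,6,8,9}→105  {1,3,4,6,7,8,9}→210  {1,4,5,6,7,8,9}→210  {2,3,4,5,7,8,9}→35  {2,3,4,6,7,8,9}→105  {3,4,5,6,7,8,9}→140
  8 left: {0,1,2,3,4,6,8,9}→168  {0,2,3,4,5,7,8,9}→56  {0,2,3,4,6,7,8,9}→168  {1,2,3,4,6,7,8,9}→420  {1,3,4,5,6,7,8,9}→560  {2,3,4,5,6,7,8,9}→280
  placing 0:c first → 1260 extensions
  placing 1:y first → 504 extensions
  placing 5:a first → 756 extensions
total linear extensions = 2520

2520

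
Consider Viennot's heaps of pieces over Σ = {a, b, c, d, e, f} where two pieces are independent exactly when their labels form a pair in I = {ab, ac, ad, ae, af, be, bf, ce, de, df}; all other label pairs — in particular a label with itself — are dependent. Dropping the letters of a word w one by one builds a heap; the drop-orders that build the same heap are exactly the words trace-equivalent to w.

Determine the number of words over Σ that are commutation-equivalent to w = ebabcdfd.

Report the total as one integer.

piece 0:e — minimal
piece 1:b — minimal
piece 2:a — minimal
piece 3:b rests on {1:b}
piece 4:c rests on {3:b}
piece 5:d rests on {4:c}
piece 6:f rests on {0:e, 4:c}
piece 7:d rests on {5:d}
minimal pieces: {0:e, 1:b, 2:a}
ways to finish when only these pieces remain (= sum over removing one remaining piece with nothing left below it):
  1 left: {2}→1  {6}→1  {7}→1
  2 left: {0,6}→1  {2,6}→2  {2,7}→2  {5,7}→1  {6,7}→2
  3 left: {0,2,6}→3  {0,6,7}→3  {2,5,7}→3  {2,6,7}→6  {5,6,7}→3
  4 left: {0,2,6,7}→12  {0,5,6,7}→6  {2,5,6,7}→12  {4,5,6,7}→3
  5 left: {0,2,5,6,7}→30  {0,4,5,6,7}→9  {2,4,5,6,7}→15  {3,4,5,6,7}→3
  6 left: {0,2,4,5,6,7}→54  {0,3,4,5,6,7}→12  {1,3,4,5,6,7}→3  {2,3,4,5,6,7}→18
  placing 0:e first → 21 extensions
  placing 1:b first → 84 extensions
  placing 2:a first → 15 extensions
total linear extensions = 120

120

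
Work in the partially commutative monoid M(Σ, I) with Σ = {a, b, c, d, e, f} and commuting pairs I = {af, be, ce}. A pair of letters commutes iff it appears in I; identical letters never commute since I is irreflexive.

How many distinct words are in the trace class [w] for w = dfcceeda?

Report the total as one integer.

6

drop 0:d onto floor
drop 1:f onto {0:d}
drop 2:c onto {1:f}
drop 3:c onto {2:c}
drop 4:e onto {1:f}
drop 5:e onto {4:e}
drop 6:d onto {3:c, 5:e}
drop 7:a onto {6:d}
ground layer = {0:d}
drop-orders for the pieces not yet dropped (sum over which currently-grounded one goes next):
  1 to go: {7} 1
  2 to go: {6,7} 1
  3 to go: {3,6,7} 1  {5,6,7} 1
  4 to go: {2,3,6,7} 1  {3,5,6,7} 2  {4,5,6,7} 1
  5 to go: {2,3,5,6,7} 3  {3,4,5,6,7} 3
  6 to go: {2,3,4,5,6,7} 6
  if 0:d drops first: 6 orders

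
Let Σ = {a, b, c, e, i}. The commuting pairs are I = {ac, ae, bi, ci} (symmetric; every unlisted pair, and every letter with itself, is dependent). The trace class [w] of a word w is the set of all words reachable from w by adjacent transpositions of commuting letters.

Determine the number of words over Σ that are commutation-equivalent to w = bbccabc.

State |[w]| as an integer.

piece 0:b — minimal
piece 1:b rests on {0:b}
piece 2:c rests on {1:b}
piece 3:c rests on {2:c}
piece 4:a rests on {1:b}
piece 5:b rests on {3:c, 4:a}
piece 6:c rests on {5:b}
minimal pieces: {0:b}
ways to finish when only these pieces remain (= sum over removing one remaining piece with nothing left below it):
  1 left: {6}→1
  2 left: {5,6}→1
  3 left: {3,5,6}→1  {4,5,6}→1
  4 left: {2,3,5,6}→1  {3,4,5,6}→2
  5 left: {2,3,4,5,6}→3
  placing 0:b first → 3 extensions

3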